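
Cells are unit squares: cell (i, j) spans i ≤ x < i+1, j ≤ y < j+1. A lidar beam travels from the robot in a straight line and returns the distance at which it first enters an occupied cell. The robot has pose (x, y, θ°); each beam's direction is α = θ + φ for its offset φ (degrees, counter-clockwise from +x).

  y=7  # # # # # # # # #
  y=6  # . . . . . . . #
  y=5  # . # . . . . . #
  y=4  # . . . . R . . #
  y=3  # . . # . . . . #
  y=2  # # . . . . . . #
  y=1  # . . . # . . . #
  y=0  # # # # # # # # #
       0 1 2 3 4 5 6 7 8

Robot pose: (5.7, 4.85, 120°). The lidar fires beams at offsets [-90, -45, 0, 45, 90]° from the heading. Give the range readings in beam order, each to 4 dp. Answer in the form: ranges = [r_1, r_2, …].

beam 1: φ=-90°, α=30°
  direction (0.8660, 0.5000); cell (5,4); t to first gridline: x 0.3464, y 0.3000 (then +1.1547 / +2.0000)
    (5,5) via y @ 0.3000
    (6,5) via x @ 0.3464
    (7,5) via x @ 1.5011
    (7,6) via y @ 2.3000
    (8,6) via x @ 2.6558  # hit
  → r_1 = 2.6558
beam 2: φ=-45°, α=75°
  direction (0.2588, 0.9659); cell (5,4); t to first gridline: x 1.1591, y 0.1553 (then +3.8637 / +1.0353)
    (5,5) via y @ 0.1553
    (6,5) via x @ 1.1591
    (6,6) via y @ 1.1906
    (6,7) via y @ 2.2258  # hit
  → r_2 = 2.2258
beam 3: φ=0°, α=120°
  direction (-0.5000, 0.8660); cell (5,4); t to first gridline: x 1.4000, y 0.1732 (then +2.0000 / +1.1547)
    (5,5) via y @ 0.1732
    (5,6) via y @ 1.3279
    (4,6) via x @ 1.4000
    (4,7) via y @ 2.4826  # hit
  → r_3 = 2.4826
beam 4: φ=45°, α=165°
  direction (-0.9659, 0.2588); cell (5,4); t to first gridline: x 0.7247, y 0.5796 (then +1.0353 / +3.8637)
    (5,5) via y @ 0.5796
    (4,5) via x @ 0.7247
    (3,5) via x @ 1.7600
    (2,5) via x @ 2.7952  # hit
  → r_4 = 2.7952
beam 5: φ=90°, α=210°
  direction (-0.8660, -0.5000); cell (5,4); t to first gridline: x 0.8083, y 1.7000 (then +1.1547 / +2.0000)
    (4,4) via x @ 0.8083
    (4,3) via y @ 1.7000
    (3,3) via x @ 1.9630  # hit
  → r_5 = 1.9630

ranges = [2.6558, 2.2258, 2.4826, 2.7952, 1.9630]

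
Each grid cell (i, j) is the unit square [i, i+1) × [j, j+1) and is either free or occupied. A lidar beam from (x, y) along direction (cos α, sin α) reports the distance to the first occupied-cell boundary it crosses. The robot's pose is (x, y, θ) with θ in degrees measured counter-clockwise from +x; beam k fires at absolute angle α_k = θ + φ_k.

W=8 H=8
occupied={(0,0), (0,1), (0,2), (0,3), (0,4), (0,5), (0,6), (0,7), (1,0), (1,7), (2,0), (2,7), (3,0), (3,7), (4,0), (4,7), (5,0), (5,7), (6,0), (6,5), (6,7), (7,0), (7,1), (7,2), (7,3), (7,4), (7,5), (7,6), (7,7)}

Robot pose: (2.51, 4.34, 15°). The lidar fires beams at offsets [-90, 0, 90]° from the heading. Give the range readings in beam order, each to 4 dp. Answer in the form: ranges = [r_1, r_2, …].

ranges = [3.4578, 3.6131, 2.7538]

beam 1: φ=-90°, α=285°
  d=(0.2588,-0.9659)  start (2,4)  tX=1.8932 tY=0.3520  stride 1/|dx|=3.8637 1/|dy|=1.0353
    cross y-line → (2,3), t=0.3520
    cross y-line → (2,2), t=1.3873
    cross x-line → (3,2), t=1.8932
    cross y-line → (3,1), t=2.4225
    cross y-line → (3,0), t=3.4578 (wall)
  → r_1 = 3.4578
beam 2: φ=0°, α=15°
  d=(0.9659,0.2588)  start (2,4)  tX=0.5073 tY=2.5500  stride 1/|dx|=1.0353 1/|dy|=3.8637
    cross x-line → (3,4), t=0.5073
    cross x-line → (4,4), t=1.5426
    cross y-line → (4,5), t=2.5500
    cross x-line → (5,5), t=2.5778
    cross x-line → (6,5), t=3.6131 (wall)
  → r_2 = 3.6131
beam 3: φ=90°, α=105°
  d=(-0.2588,0.9659)  start (2,4)  tX=1.9705 tY=0.6833  stride 1/|dx|=3.8637 1/|dy|=1.0353
    cross y-line → (2,5), t=0.6833
    cross y-line → (2,6), t=1.7186
    cross x-line → (1,6), t=1.9705
    cross y-line → (1,7), t=2.7538 (wall)
  → r_3 = 2.7538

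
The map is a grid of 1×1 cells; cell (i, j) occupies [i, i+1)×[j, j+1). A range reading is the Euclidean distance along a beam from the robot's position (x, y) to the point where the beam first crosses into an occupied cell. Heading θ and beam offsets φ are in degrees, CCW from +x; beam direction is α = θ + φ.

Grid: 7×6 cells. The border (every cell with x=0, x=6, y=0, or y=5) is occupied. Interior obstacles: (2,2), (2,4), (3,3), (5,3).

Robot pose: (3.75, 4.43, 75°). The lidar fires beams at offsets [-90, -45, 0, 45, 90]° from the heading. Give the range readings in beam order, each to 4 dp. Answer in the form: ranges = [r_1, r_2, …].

ranges = [1.6614, 1.1400, 0.5901, 0.6582, 0.7765]

beam 1: φ=-90°, α=345°
  direction (0.9659, -0.2588); cell (3,4); t to first gridline: x 0.2588, y 1.6614 (then +1.0353 / +3.8637)
    (4,4) via x @ 0.2588
    (5,4) via x @ 1.2941
    (5,3) via y @ 1.6614  # hit
  → r_1 = 1.6614
beam 2: φ=-45°, α=30°
  direction (0.8660, 0.5000); cell (3,4); t to first gridline: x 0.2887, y 1.1400 (then +1.1547 / +2.0000)
    (4,4) via x @ 0.2887
    (4,5) via y @ 1.1400  # hit
  → r_2 = 1.1400
beam 3: φ=0°, α=75°
  direction (0.2588, 0.9659); cell (3,4); t to first gridline: x 0.9659, y 0.5901 (then +3.8637 / +1.0353)
    (3,5) via y @ 0.5901  # hit
  → r_3 = 0.5901
beam 4: φ=45°, α=120°
  direction (-0.5000, 0.8660); cell (3,4); t to first gridline: x 1.5000, y 0.6582 (then +2.0000 / +1.1547)
    (3,5) via y @ 0.6582  # hit
  → r_4 = 0.6582
beam 5: φ=90°, α=165°
  direction (-0.9659, 0.2588); cell (3,4); t to first gridline: x 0.7765, y 2.2023 (then +1.0353 / +3.8637)
    (2,4) via x @ 0.7765  # hit
  → r_5 = 0.7765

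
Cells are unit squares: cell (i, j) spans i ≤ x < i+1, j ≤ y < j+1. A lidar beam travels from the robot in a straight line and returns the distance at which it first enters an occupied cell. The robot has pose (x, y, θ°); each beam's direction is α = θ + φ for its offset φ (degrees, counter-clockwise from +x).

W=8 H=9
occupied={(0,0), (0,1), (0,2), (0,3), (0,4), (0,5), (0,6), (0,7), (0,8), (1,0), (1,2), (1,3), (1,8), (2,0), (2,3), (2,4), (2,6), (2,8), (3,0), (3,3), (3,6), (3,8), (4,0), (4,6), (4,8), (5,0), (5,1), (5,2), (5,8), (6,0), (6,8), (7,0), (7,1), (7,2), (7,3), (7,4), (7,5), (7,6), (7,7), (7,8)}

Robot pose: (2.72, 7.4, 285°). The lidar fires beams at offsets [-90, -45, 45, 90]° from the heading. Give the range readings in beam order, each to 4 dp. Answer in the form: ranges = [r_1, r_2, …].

ranges = [1.7807, 0.4619, 0.8000, 2.3182]

beam 1: φ=-90°, α=195°
  direction (-0.9659, -0.2588); cell (2,7); t to first gridline: x 0.7454, y 1.5455 (then +1.0353 / +3.8637)
    (1,7) via x @ 0.7454
    (1,6) via y @ 1.5455
    (0,6) via x @ 1.7807  # hit
  → r_1 = 1.7807
beam 2: φ=-45°, α=240°
  direction (-0.5000, -0.8660); cell (2,7); t to first gridline: x 1.4400, y 0.4619 (then +2.0000 / +1.1547)
    (2,6) via y @ 0.4619  # hit
  → r_2 = 0.4619
beam 3: φ=45°, α=330°
  direction (0.8660, -0.5000); cell (2,7); t to first gridline: x 0.3233, y 0.8000 (then +1.1547 / +2.0000)
    (3,7) via x @ 0.3233
    (3,6) via y @ 0.8000  # hit
  → r_3 = 0.8000
beam 4: φ=90°, α=15°
  direction (0.9659, 0.2588); cell (2,7); t to first gridline: x 0.2899, y 2.3182 (then +1.0353 / +3.8637)
    (3,7) via x @ 0.2899
    (4,7) via x @ 1.3252
    (4,8) via y @ 2.3182  # hit
  → r_4 = 2.3182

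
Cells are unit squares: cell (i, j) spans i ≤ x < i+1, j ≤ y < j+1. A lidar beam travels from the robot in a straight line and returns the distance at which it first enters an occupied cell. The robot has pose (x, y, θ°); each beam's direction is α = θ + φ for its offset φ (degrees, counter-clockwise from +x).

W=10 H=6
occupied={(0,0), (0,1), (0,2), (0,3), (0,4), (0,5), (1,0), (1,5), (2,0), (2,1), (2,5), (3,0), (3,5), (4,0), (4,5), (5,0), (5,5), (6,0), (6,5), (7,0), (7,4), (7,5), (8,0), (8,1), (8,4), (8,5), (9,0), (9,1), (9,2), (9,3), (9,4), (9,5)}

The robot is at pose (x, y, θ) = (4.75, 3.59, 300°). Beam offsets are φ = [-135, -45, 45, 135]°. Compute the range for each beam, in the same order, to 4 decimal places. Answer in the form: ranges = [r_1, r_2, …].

beam 1: φ=-135°, α=165°
  cosα=-0.9659 sinα=0.2588 | (4,3) | tMaxX 0.7765 tMaxY 1.5841 | tΔX 1.0353 tΔY 3.8637
    t=0.7765 [x] (3,3)
    t=1.5841 [y] (3,4)
    t=1.8117 [x] (2,4)
    t=2.8470 [x] (1,4)
    t=3.8823 [x] (0,4) — stop
  → r_1 = 3.8823
beam 2: φ=-45°, α=255°
  cosα=-0.2588 sinα=-0.9659 | (4,3) | tMaxX 2.8978 tMaxY 0.6108 | tΔX 3.8637 tΔY 1.0353
    t=0.6108 [y] (4,2)
    t=1.6461 [y] (4,1)
    t=2.6814 [y] (4,0) — stop
  → r_2 = 2.6814
beam 3: φ=45°, α=345°
  cosα=0.9659 sinα=-0.2588 | (4,3) | tMaxX 0.2588 tMaxY 2.2796 | tΔX 1.0353 tΔY 3.8637
    t=0.2588 [x] (5,3)
    t=1.2941 [x] (6,3)
    t=2.2796 [y] (6,2)
    t=2.3294 [x] (7,2)
    t=3.3646 [x] (8,2)
    t=4.3999 [x] (9,2) — stop
  → r_3 = 4.3999
beam 4: φ=135°, α=75°
  cosα=0.2588 sinα=0.9659 | (4,3) | tMaxX 0.9659 tMaxY 0.4245 | tΔX 3.8637 tΔY 1.0353
    t=0.4245 [y] (4,4)
    t=0.9659 [x] (5,4)
    t=1.4597 [y] (5,5) — stop
  → r_4 = 1.4597

ranges = [3.8823, 2.6814, 4.3999, 1.4597]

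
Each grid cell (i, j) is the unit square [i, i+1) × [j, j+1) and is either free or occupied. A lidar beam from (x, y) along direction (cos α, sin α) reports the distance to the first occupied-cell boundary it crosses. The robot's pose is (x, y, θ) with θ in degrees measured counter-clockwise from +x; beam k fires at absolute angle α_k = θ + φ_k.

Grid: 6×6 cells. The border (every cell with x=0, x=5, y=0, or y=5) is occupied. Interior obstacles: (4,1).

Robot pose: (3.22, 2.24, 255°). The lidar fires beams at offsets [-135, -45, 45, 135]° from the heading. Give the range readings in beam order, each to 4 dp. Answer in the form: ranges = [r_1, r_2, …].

ranges = [3.1870, 2.4800, 1.4318, 2.0554]

beam 1: φ=-135°, α=120°
  direction (-0.5000, 0.8660); cell (3,2); t to first gridline: x 0.4400, y 0.8776 (then +2.0000 / +1.1547)
    (2,2) via x @ 0.4400
    (2,3) via y @ 0.8776
    (2,4) via y @ 2.0323
    (1,4) via x @ 2.4400
    (1,5) via y @ 3.1870  # hit
  → r_1 = 3.1870
beam 2: φ=-45°, α=210°
  direction (-0.8660, -0.5000); cell (3,2); t to first gridline: x 0.2540, y 0.4800 (then +1.1547 / +2.0000)
    (2,2) via x @ 0.2540
    (2,1) via y @ 0.4800
    (1,1) via x @ 1.4087
    (1,0) via y @ 2.4800  # hit
  → r_2 = 2.4800
beam 3: φ=45°, α=300°
  direction (0.5000, -0.8660); cell (3,2); t to first gridline: x 1.5600, y 0.2771 (then +2.0000 / +1.1547)
    (3,1) via y @ 0.2771
    (3,0) via y @ 1.4318  # hit
  → r_3 = 1.4318
beam 4: φ=135°, α=30°
  direction (0.8660, 0.5000); cell (3,2); t to first gridline: x 0.9007, y 1.5200 (then +1.1547 / +2.0000)
    (4,2) via x @ 0.9007
    (4,3) via y @ 1.5200
    (5,3) via x @ 2.0554  # hit
  → r_4 = 2.0554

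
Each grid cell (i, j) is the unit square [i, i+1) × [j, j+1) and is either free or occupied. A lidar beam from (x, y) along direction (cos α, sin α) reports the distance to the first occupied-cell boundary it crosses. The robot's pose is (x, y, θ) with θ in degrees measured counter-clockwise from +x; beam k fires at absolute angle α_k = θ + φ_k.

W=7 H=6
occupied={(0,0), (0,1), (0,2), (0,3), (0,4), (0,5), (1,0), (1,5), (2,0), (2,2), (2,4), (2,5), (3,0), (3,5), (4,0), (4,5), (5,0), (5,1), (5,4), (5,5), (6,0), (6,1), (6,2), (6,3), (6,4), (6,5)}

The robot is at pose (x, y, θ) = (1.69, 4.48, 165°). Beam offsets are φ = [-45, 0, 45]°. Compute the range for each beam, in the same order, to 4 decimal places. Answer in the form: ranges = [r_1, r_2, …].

ranges = [0.6004, 0.7143, 0.7967]

beam 1: φ=-45°, α=120°
  direction (-0.5000, 0.8660); cell (1,4); t to first gridline: x 1.3800, y 0.6004 (then +2.0000 / +1.1547)
    (1,5) via y @ 0.6004  # hit
  → r_1 = 0.6004
beam 2: φ=0°, α=165°
  direction (-0.9659, 0.2588); cell (1,4); t to first gridline: x 0.7143, y 2.0091 (then +1.0353 / +3.8637)
    (0,4) via x @ 0.7143  # hit
  → r_2 = 0.7143
beam 3: φ=45°, α=210°
  direction (-0.8660, -0.5000); cell (1,4); t to first gridline: x 0.7967, y 0.9600 (then +1.1547 / +2.0000)
    (0,4) via x @ 0.7967  # hit
  → r_3 = 0.7967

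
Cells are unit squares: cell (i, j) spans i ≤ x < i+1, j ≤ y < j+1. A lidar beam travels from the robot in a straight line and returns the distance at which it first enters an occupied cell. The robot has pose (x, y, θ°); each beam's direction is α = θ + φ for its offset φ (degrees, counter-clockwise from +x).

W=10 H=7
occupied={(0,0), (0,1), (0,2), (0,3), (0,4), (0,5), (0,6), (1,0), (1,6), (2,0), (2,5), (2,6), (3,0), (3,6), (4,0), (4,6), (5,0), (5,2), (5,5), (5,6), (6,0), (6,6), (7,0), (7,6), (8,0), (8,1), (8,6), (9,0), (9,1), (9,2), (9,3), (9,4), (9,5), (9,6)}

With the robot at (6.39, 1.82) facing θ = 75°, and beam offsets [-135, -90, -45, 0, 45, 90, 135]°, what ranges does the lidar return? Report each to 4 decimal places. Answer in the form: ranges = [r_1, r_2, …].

ranges = [0.9469, 1.6668, 3.0138, 4.3275, 0.7800, 0.6955, 1.6400]

beam 1: φ=-135°, α=300°
  d=(0.5000,-0.8660)  start (6,1)  tX=1.2200 tY=0.9469  stride 1/|dx|=2.0000 1/|dy|=1.1547
    cross y-line → (6,0), t=0.9469 (wall)
  → r_1 = 0.9469
beam 2: φ=-90°, α=345°
  d=(0.9659,-0.2588)  start (6,1)  tX=0.6315 tY=3.1682  stride 1/|dx|=1.0353 1/|dy|=3.8637
    cross x-line → (7,1), t=0.6315
    cross x-line → (8,1), t=1.6668 (wall)
  → r_2 = 1.6668
beam 3: φ=-45°, α=30°
  d=(0.8660,0.5000)  start (6,1)  tX=0.7044 tY=0.3600  stride 1/|dx|=1.1547 1/|dy|=2.0000
    cross y-line → (6,2), t=0.3600
    cross x-line → (7,2), t=0.7044
    cross x-line → (8,2), t=1.8591
    cross y-line → (8,3), t=2.3600
    cross x-line → (9,3), t=3.0138 (wall)
  → r_3 = 3.0138
beam 4: φ=0°, α=75°
  d=(0.2588,0.9659)  start (6,1)  tX=2.3569 tY=0.1863  stride 1/|dx|=3.8637 1/|dy|=1.0353
    cross y-line → (6,2), t=0.1863
    cross y-line → (6,3), t=1.2216
    cross y-line → (6,4), t=2.2569
    cross x-line → (7,4), t=2.3569
    cross y-line → (7,5), t=3.2922
    cross y-line → (7,6), t=4.3275 (wall)
  → r_4 = 4.3275
beam 5: φ=45°, α=120°
  d=(-0.5000,0.8660)  start (6,1)  tX=0.7800 tY=0.2078  stride 1/|dx|=2.0000 1/|dy|=1.1547
    cross y-line → (6,2), t=0.2078
    cross x-line → (5,2), t=0.7800 (wall)
  → r_5 = 0.7800
beam 6: φ=90°, α=165°
  d=(-0.9659,0.2588)  start (6,1)  tX=0.4038 tY=0.6955  stride 1/|dx|=1.0353 1/|dy|=3.8637
    cross x-line → (5,1), t=0.4038
    cross y-line → (5,2), t=0.6955 (wall)
  → r_6 = 0.6955
beam 7: φ=135°, α=210°
  d=(-0.8660,-0.5000)  start (6,1)  tX=0.4503 tY=1.6400  stride 1/|dx|=1.1547 1/|dy|=2.0000
    cross x-line → (5,1), t=0.4503
    cross x-line → (4,1), t=1.6050
    cross y-line → (4,0), t=1.6400 (wall)
  → r_7 = 1.6400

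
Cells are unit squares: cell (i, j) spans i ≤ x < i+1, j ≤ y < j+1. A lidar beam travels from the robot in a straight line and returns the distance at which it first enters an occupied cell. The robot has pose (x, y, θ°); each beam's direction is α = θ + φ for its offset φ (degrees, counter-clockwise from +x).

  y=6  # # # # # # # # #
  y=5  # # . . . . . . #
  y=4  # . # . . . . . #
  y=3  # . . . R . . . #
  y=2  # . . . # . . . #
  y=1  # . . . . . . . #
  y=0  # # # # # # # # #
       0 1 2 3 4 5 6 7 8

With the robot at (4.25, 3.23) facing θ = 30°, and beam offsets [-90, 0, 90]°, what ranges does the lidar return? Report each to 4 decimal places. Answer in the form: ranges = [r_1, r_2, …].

beam 1: φ=-90°, α=300°
  d=(0.5000,-0.8660)  start (4,3)  tX=1.5000 tY=0.2656  stride 1/|dx|=2.0000 1/|dy|=1.1547
    cross y-line → (4,2), t=0.2656 (wall)
  → r_1 = 0.2656
beam 2: φ=0°, α=30°
  d=(0.8660,0.5000)  start (4,3)  tX=0.8660 tY=1.5400  stride 1/|dx|=1.1547 1/|dy|=2.0000
    cross x-line → (5,3), t=0.8660
    cross y-line → (5,4), t=1.5400
    cross x-line → (6,4), t=2.0207
    cross x-line → (7,4), t=3.1754
    cross y-line → (7,5), t=3.5400
    cross x-line → (8,5), t=4.3301 (wall)
  → r_2 = 4.3301
beam 3: φ=90°, α=120°
  d=(-0.5000,0.8660)  start (4,3)  tX=0.5000 tY=0.8891  stride 1/|dx|=2.0000 1/|dy|=1.1547
    cross x-line → (3,3), t=0.5000
    cross y-line → (3,4), t=0.8891
    cross y-line → (3,5), t=2.0438
    cross x-line → (2,5), t=2.5000
    cross y-line → (2,6), t=3.1985 (wall)
  → r_3 = 3.1985

ranges = [0.2656, 4.3301, 3.1985]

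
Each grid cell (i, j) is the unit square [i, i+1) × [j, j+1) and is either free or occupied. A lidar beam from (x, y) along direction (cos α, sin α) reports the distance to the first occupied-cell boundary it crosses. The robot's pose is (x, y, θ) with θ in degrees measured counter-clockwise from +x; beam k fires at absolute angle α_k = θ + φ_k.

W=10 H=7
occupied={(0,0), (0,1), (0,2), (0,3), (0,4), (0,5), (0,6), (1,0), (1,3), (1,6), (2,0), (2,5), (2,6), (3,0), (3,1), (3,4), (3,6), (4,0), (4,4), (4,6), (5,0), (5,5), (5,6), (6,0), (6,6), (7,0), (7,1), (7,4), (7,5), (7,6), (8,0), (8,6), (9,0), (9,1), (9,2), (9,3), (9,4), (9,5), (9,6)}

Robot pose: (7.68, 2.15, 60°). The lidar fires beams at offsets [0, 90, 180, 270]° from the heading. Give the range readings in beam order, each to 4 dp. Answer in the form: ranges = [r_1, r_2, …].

ranges = [2.6400, 3.7000, 0.1732, 0.3000]

beam 1: φ=0°, α=60°
  d=(0.5000,0.8660)  start (7,2)  tX=0.6400 tY=0.9815  stride 1/|dx|=2.0000 1/|dy|=1.1547
    cross x-line → (8,2), t=0.6400
    cross y-line → (8,3), t=0.9815
    cross y-line → (8,4), t=2.1362
    cross x-line → (9,4), t=2.6400 (wall)
  → r_1 = 2.6400
beam 2: φ=90°, α=150°
  d=(-0.8660,0.5000)  start (7,2)  tX=0.7852 tY=1.7000  stride 1/|dx|=1.1547 1/|dy|=2.0000
    cross x-line → (6,2), t=0.7852
    cross y-line → (6,3), t=1.7000
    cross x-line → (5,3), t=1.9399
    cross x-line → (4,3), t=3.0946
    cross y-line → (4,4), t=3.7000 (wall)
  → r_2 = 3.7000
beam 3: φ=180°, α=240°
  d=(-0.5000,-0.8660)  start (7,2)  tX=1.3600 tY=0.1732  stride 1/|dx|=2.0000 1/|dy|=1.1547
    cross y-line → (7,1), t=0.1732 (wall)
  → r_3 = 0.1732
beam 4: φ=270°, α=330°
  d=(0.8660,-0.5000)  start (7,2)  tX=0.3695 tY=0.3000  stride 1/|dx|=1.1547 1/|dy|=2.0000
    cross y-line → (7,1), t=0.3000 (wall)
  → r_4 = 0.3000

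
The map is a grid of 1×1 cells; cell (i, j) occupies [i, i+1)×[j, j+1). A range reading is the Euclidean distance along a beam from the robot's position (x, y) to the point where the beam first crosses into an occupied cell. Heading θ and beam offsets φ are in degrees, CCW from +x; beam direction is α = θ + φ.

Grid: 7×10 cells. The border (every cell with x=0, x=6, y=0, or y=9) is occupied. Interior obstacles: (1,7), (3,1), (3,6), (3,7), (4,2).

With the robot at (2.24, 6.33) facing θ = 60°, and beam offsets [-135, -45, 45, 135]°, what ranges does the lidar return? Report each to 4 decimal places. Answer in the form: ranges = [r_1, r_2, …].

ranges = [4.4827, 0.7868, 0.9273, 1.2837]

beam 1: φ=-135°, α=285°
  cosα=0.2588 sinα=-0.9659 | (2,6) | tMaxX 2.9364 tMaxY 0.3416 | tΔX 3.8637 tΔY 1.0353
    t=0.3416 [y] (2,5)
    t=1.3769 [y] (2,4)
    t=2.4122 [y] (2,3)
    t=2.9364 [x] (3,3)
    t=3.4475 [y] (3,2)
    t=4.4827 [y] (3,1) — stop
  → r_1 = 4.4827
beam 2: φ=-45°, α=15°
  cosα=0.9659 sinα=0.2588 | (2,6) | tMaxX 0.7868 tMaxY 2.5887 | tΔX 1.0353 tΔY 3.8637
    t=0.7868 [x] (3,6) — stop
  → r_2 = 0.7868
beam 3: φ=45°, α=105°
  cosα=-0.2588 sinα=0.9659 | (2,6) | tMaxX 0.9273 tMaxY 0.6936 | tΔX 3.8637 tΔY 1.0353
    t=0.6936 [y] (2,7)
    t=0.9273 [x] (1,7) — stop
  → r_3 = 0.9273
beam 4: φ=135°, α=195°
  cosα=-0.9659 sinα=-0.2588 | (2,6) | tMaxX 0.2485 tMaxY 1.2750 | tΔX 1.0353 tΔY 3.8637
    t=0.2485 [x] (1,6)
    t=1.2750 [y] (1,5)
    t=1.2837 [x] (0,5) — stop
  → r_4 = 1.2837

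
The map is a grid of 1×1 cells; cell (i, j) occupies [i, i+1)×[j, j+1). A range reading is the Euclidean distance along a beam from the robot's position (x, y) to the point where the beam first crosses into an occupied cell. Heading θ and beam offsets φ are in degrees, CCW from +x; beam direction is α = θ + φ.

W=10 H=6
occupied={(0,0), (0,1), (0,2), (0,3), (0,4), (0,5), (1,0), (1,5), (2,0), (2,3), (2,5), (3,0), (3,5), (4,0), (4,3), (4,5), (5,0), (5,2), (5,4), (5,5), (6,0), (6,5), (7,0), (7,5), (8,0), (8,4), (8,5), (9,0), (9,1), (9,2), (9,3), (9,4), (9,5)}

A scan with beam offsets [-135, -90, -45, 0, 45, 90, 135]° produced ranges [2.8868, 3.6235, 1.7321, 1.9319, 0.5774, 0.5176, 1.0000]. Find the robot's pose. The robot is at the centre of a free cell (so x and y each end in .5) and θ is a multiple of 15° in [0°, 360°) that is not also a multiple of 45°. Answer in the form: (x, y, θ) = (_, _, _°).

The pose lattice has 27·16 = 432 candidates. Test each by forward raycasting.
  (6.5, 3.5, 75°): beam 2 = 2.5882 ≠ 3.6235 ✗
  (3.5, 1.5, 105°): beam 1 = 1.0000 ≠ 2.8868 ✗
  (1.5, 1.5, 120°): beam 1 = 1.9319 ≠ 2.8868 ✗
  …
  (7.5, 1.5, 195°): r_1=2.8868, r_2=3.6235, r_3=1.7321, r_4=1.9319, r_5=0.5774, r_6=0.5176, r_7=1.0000 — all match ✓
Unique over the lattice → pose = (7.5, 1.5, 195°).

(x, y, θ) = (7.5, 1.5, 195°)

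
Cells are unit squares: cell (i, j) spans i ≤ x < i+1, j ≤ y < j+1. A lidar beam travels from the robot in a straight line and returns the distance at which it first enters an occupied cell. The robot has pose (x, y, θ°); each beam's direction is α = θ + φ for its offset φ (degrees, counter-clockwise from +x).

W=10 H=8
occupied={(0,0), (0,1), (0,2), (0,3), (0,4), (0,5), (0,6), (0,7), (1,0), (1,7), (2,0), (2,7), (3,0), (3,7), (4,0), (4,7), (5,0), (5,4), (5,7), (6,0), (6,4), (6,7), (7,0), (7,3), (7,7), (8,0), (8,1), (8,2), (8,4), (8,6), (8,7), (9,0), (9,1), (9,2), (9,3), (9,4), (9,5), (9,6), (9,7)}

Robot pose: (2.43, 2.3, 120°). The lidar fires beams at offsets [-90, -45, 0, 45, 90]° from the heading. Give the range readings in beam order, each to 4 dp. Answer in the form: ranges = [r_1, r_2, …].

beam 1: φ=-90°, α=30°
  direction (0.8660, 0.5000); cell (2,2); t to first gridline: x 0.6582, y 1.4000 (then +1.1547 / +2.0000)
    (3,2) via x @ 0.6582
    (3,3) via y @ 1.4000
    (4,3) via x @ 1.8129
    (5,3) via x @ 2.9676
    (5,4) via y @ 3.4000  # hit
  → r_1 = 3.4000
beam 2: φ=-45°, α=75°
  direction (0.2588, 0.9659); cell (2,2); t to first gridline: x 2.2023, y 0.7247 (then +3.8637 / +1.0353)
    (2,3) via y @ 0.7247
    (2,4) via y @ 1.7600
    (3,4) via x @ 2.2023
    (3,5) via y @ 2.7952
    (3,6) via y @ 3.8305
    (3,7) via y @ 4.8658  # hit
  → r_2 = 4.8658
beam 3: φ=0°, α=120°
  direction (-0.5000, 0.8660); cell (2,2); t to first gridline: x 0.8600, y 0.8083 (then +2.0000 / +1.1547)
    (2,3) via y @ 0.8083
    (1,3) via x @ 0.8600
    (1,4) via y @ 1.9630
    (0,4) via x @ 2.8600  # hit
  → r_3 = 2.8600
beam 4: φ=45°, α=165°
  direction (-0.9659, 0.2588); cell (2,2); t to first gridline: x 0.4452, y 2.7046 (then +1.0353 / +3.8637)
    (1,2) via x @ 0.4452
    (0,2) via x @ 1.4804  # hit
  → r_4 = 1.4804
beam 5: φ=90°, α=210°
  direction (-0.8660, -0.5000); cell (2,2); t to first gridline: x 0.4965, y 0.6000 (then +1.1547 / +2.0000)
    (1,2) via x @ 0.4965
    (1,1) via y @ 0.6000
    (0,1) via x @ 1.6512  # hit
  → r_5 = 1.6512

ranges = [3.4000, 4.8658, 2.8600, 1.4804, 1.6512]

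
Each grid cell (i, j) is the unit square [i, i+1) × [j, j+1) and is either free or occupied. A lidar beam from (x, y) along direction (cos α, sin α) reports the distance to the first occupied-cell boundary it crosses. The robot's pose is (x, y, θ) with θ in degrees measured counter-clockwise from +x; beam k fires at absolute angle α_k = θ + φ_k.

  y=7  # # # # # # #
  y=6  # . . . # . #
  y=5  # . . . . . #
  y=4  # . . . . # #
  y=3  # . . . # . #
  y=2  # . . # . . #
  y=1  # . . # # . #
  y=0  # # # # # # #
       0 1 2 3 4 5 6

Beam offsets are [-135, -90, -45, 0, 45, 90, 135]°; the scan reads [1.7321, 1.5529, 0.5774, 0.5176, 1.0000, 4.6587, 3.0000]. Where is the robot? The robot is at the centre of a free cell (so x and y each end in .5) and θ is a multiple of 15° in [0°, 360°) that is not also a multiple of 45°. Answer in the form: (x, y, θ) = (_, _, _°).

The pose lattice has 24·16 = 384 candidates. Test each by forward raycasting.
  (2.5, 1.5, 210°): beam 1 = 5.6940 ≠ 1.7321 ✗
  (2.5, 5.5, 15°): beam 1 = 3.0000 ≠ 1.7321 ✗
  (5.5, 1.5, 330°): beam 1 = 0.5176 ≠ 1.7321 ✗
  (2.5, 4.5, 75°): beam 2 = 1.9319 ≠ 1.5529 ✗
  …
  (1.5, 5.5, 195°): r_1=1.7321, r_2=1.5529, r_3=0.5774, r_4=0.5176, r_5=1.0000, r_6=4.6587, r_7=3.0000 — all match ✓
No second candidate reproduces the full scan.

(x, y, θ) = (1.5, 5.5, 195°)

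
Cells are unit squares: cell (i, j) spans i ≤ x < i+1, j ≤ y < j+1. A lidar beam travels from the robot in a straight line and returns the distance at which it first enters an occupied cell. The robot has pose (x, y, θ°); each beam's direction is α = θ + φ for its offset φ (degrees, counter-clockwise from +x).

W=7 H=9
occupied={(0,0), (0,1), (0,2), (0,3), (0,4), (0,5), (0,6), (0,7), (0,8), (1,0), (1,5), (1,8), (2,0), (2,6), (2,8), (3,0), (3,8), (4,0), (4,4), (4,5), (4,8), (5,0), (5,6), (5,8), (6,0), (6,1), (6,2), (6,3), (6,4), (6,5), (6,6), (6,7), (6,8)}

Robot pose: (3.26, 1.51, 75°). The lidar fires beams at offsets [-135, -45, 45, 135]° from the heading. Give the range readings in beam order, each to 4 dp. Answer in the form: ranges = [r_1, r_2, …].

beam 1: φ=-135°, α=300°
  dir = (cos 300°, sin 300°) = (0.5000, -0.8660); from cell (3,1)
  next x-line at t=1.4800, next y-line at t=0.5889; Δt_x=2.0000, Δt_y=1.1547
    y: enter (3,0) at t=0.5889 ← occupied
  → r_1 = 0.5889
beam 2: φ=-45°, α=30°
  dir = (cos 30°, sin 30°) = (0.8660, 0.5000); from cell (3,1)
  next x-line at t=0.8545, next y-line at t=0.9800; Δt_x=1.1547, Δt_y=2.0000
    x: enter (4,1) at t=0.8545
    y: enter (4,2) at t=0.9800
    x: enter (5,2) at t=2.0092
    y: enter (5,3) at t=2.9800
    x: enter (6,3) at t=3.1639 ← occupied
  → r_2 = 3.1639
beam 3: φ=45°, α=120°
  dir = (cos 120°, sin 120°) = (-0.5000, 0.8660); from cell (3,1)
  next x-line at t=0.5200, next y-line at t=0.5658; Δt_x=2.0000, Δt_y=1.1547
    x: enter (2,1) at t=0.5200
    y: enter (2,2) at t=0.5658
    y: enter (2,3) at t=1.7205
    x: enter (1,3) at t=2.5200
    y: enter (1,4) at t=2.8752
    y: enter (1,5) at t=4.0299 ← occupied
  → r_3 = 4.0299
beam 4: φ=135°, α=210°
  dir = (cos 210°, sin 210°) = (-0.8660, -0.5000); from cell (3,1)
  next x-line at t=0.3002, next y-line at t=1.0200; Δt_x=1.1547, Δt_y=2.0000
    x: enter (2,1) at t=0.3002
    y: enter (2,0) at t=1.0200 ← occupied
  → r_4 = 1.0200

ranges = [0.5889, 3.1639, 4.0299, 1.0200]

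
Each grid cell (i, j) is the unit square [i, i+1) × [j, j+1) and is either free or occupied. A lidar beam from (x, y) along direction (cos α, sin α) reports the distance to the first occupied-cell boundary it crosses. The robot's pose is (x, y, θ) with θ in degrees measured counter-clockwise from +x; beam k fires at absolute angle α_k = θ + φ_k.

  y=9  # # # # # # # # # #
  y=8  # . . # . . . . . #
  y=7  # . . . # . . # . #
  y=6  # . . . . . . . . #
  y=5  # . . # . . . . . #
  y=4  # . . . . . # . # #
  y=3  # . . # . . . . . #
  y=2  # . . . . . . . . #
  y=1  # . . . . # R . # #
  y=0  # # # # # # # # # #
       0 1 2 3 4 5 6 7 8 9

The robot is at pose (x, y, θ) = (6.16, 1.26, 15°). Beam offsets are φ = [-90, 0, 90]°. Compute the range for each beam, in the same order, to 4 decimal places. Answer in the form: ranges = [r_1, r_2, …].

ranges = [0.2692, 1.9049, 0.6182]

beam 1: φ=-90°, α=285°
  cosα=0.2588 sinα=-0.9659 | (6,1) | tMaxX 3.2455 tMaxY 0.2692 | tΔX 3.8637 tΔY 1.0353
    t=0.2692 [y] (6,0) — stop
  → r_1 = 0.2692
beam 2: φ=0°, α=15°
  cosα=0.9659 sinα=0.2588 | (6,1) | tMaxX 0.8696 tMaxY 2.8591 | tΔX 1.0353 tΔY 3.8637
    t=0.8696 [x] (7,1)
    t=1.9049 [x] (8,1) — stop
  → r_2 = 1.9049
beam 3: φ=90°, α=105°
  cosα=-0.2588 sinα=0.9659 | (6,1) | tMaxX 0.6182 tMaxY 0.7661 | tΔX 3.8637 tΔY 1.0353
    t=0.6182 [x] (5,1) — stop
  → r_3 = 0.6182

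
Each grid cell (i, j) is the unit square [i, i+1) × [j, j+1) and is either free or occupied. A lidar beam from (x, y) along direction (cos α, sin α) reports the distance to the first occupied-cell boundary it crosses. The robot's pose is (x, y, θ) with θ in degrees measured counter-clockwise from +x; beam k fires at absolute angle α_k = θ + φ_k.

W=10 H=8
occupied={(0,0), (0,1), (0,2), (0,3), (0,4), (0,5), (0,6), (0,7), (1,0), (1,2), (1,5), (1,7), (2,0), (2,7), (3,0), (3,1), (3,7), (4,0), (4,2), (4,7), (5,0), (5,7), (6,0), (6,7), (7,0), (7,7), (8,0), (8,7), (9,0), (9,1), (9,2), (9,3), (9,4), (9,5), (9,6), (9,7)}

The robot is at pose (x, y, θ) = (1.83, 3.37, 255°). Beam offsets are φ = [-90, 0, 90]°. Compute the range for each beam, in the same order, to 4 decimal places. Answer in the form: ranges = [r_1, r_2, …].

ranges = [0.8593, 0.3831, 2.2465]

beam 1: φ=-90°, α=165°
  direction (-0.9659, 0.2588); cell (1,3); t to first gridline: x 0.8593, y 2.4341 (then +1.0353 / +3.8637)
    (0,3) via x @ 0.8593  # hit
  → r_1 = 0.8593
beam 2: φ=0°, α=255°
  direction (-0.2588, -0.9659); cell (1,3); t to first gridline: x 3.2069, y 0.3831 (then +3.8637 / +1.0353)
    (1,2) via y @ 0.3831  # hit
  → r_2 = 0.3831
beam 3: φ=90°, α=345°
  direction (0.9659, -0.2588); cell (1,3); t to first gridline: x 0.1760, y 1.4296 (then +1.0353 / +3.8637)
    (2,3) via x @ 0.1760
    (3,3) via x @ 1.2113
    (3,2) via y @ 1.4296
    (4,2) via x @ 2.2465  # hit
  → r_3 = 2.2465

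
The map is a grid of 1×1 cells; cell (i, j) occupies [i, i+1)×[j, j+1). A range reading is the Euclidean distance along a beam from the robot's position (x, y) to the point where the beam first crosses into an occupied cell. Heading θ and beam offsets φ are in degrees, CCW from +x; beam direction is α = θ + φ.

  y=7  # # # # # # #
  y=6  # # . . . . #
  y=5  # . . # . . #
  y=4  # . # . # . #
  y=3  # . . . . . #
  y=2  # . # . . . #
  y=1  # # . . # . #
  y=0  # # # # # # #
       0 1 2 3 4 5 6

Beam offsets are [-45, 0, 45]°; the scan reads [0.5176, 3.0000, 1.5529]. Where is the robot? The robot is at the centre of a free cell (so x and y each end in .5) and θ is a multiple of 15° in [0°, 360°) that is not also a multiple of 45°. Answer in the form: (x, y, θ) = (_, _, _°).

(x, y, θ) = (2.5, 6.5, 240°)

Enumerate (i+0.5, j+0.5, θ) over the 23 free cells and 16 admissible headings. For each, cast all 3 beams and compare to the given ranges.
  (5.5, 3.5, 330°): beam 1 = 1.9319 ≠ 0.5176 ✗
  (2.5, 1.5, 60°): beam 1 = 1.5529 ≠ 0.5176 ✗
  (4.5, 5.5, 60°): beam 1 = 1.5529 ≠ 0.5176 ✗
  …
  (2.5, 6.5, 240°): r_1=0.5176, r_2=3.0000, r_3=1.5529 — all match ✓
No second candidate reproduces the full scan.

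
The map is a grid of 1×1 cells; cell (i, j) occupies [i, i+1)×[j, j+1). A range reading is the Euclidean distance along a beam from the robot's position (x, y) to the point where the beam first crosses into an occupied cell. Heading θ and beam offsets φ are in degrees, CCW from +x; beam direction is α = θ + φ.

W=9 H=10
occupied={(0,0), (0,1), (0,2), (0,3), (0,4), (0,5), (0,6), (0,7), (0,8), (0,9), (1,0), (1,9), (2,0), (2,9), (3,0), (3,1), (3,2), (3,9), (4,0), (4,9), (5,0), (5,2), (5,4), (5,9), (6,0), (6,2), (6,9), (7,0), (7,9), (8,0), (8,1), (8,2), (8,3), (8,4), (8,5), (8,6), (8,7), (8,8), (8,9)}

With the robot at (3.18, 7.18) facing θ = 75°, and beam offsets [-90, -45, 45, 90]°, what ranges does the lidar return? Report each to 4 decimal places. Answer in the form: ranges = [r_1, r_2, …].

beam 1: φ=-90°, α=345°
  cosα=0.9659 sinα=-0.2588 | (3,7) | tMaxX 0.8489 tMaxY 0.6955 | tΔX 1.0353 tΔY 3.8637
    t=0.6955 [y] (3,6)
    t=0.8489 [x] (4,6)
    t=1.8842 [x] (5,6)
    t=2.9195 [x] (6,6)
    t=3.9548 [x] (7,6)
    t=4.5592 [y] (7,5)
    t=4.9900 [x] (8,5) — stop
  → r_1 = 4.9900
beam 2: φ=-45°, α=30°
  cosα=0.8660 sinα=0.5000 | (3,7) | tMaxX 0.9469 tMaxY 1.6400 | tΔX 1.1547 tΔY 2.0000
    t=0.9469 [x] (4,7)
    t=1.6400 [y] (4,8)
    t=2.1016 [x] (5,8)
    t=3.2563 [x] (6,8)
    t=3.6400 [y] (6,9) — stop
  → r_2 = 3.6400
beam 3: φ=45°, α=120°
  cosα=-0.5000 sinα=0.8660 | (3,7) | tMaxX 0.3600 tMaxY 0.9469 | tΔX 2.0000 tΔY 1.1547
    t=0.3600 [x] (2,7)
    t=0.9469 [y] (2,8)
    t=2.1016 [y] (2,9) — stop
  → r_3 = 2.1016
beam 4: φ=90°, α=165°
  cosα=-0.9659 sinα=0.2588 | (3,7) | tMaxX 0.1863 tMaxY 3.1682 | tΔX 1.0353 tΔY 3.8637
    t=0.1863 [x] (2,7)
    t=1.2216 [x] (1,7)
    t=2.2569 [x] (0,7) — stop
  → r_4 = 2.2569

ranges = [4.9900, 3.6400, 2.1016, 2.2569]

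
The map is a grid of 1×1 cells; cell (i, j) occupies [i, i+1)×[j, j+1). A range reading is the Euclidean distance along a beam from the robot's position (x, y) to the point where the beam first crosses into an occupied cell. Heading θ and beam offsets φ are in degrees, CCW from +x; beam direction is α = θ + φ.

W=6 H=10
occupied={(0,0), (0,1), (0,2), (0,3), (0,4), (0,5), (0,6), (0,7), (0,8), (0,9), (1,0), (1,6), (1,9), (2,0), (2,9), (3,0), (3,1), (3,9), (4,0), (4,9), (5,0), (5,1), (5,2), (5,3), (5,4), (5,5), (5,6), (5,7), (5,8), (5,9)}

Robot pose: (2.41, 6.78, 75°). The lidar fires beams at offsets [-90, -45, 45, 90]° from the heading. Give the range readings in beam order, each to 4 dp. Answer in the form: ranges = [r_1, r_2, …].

beam 1: φ=-90°, α=345°
  cosα=0.9659 sinα=-0.2588 | (2,6) | tMaxX 0.6108 tMaxY 3.0137 | tΔX 1.0353 tΔY 3.8637
    t=0.6108 [x] (3,6)
    t=1.6461 [x] (4,6)
    t=2.6814 [x] (5,6) — stop
  → r_1 = 2.6814
beam 2: φ=-45°, α=30°
  cosα=0.8660 sinα=0.5000 | (2,6) | tMaxX 0.6813 tMaxY 0.4400 | tΔX 1.1547 tΔY 2.0000
    t=0.4400 [y] (2,7)
    t=0.6813 [x] (3,7)
    t=1.8360 [x] (4,7)
    t=2.4400 [y] (4,8)
    t=2.9907 [x] (5,8) — stop
  → r_2 = 2.9907
beam 3: φ=45°, α=120°
  cosα=-0.5000 sinα=0.8660 | (2,6) | tMaxX 0.8200 tMaxY 0.2540 | tΔX 2.0000 tΔY 1.1547
    t=0.2540 [y] (2,7)
    t=0.8200 [x] (1,7)
    t=1.4087 [y] (1,8)
    t=2.5634 [y] (1,9) — stop
  → r_3 = 2.5634
beam 4: φ=90°, α=165°
  cosα=-0.9659 sinα=0.2588 | (2,6) | tMaxX 0.4245 tMaxY 0.8500 | tΔX 1.0353 tΔY 3.8637
    t=0.4245 [x] (1,6) — stop
  → r_4 = 0.4245

ranges = [2.6814, 2.9907, 2.5634, 0.4245]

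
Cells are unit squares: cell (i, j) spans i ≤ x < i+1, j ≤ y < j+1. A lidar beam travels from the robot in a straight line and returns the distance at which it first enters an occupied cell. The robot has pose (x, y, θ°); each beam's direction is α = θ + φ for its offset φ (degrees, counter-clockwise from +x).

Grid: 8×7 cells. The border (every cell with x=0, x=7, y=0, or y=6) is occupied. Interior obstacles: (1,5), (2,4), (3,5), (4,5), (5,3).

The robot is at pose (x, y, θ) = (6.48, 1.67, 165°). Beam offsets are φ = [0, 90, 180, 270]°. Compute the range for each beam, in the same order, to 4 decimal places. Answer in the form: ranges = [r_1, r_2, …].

ranges = [5.6733, 0.6936, 0.5383, 2.0091]

beam 1: φ=0°, α=165°
  cosα=-0.9659 sinα=0.2588 | (6,1) | tMaxX 0.4969 tMaxY 1.2750 | tΔX 1.0353 tΔY 3.8637
    t=0.4969 [x] (5,1)
    t=1.2750 [y] (5,2)
    t=1.5322 [x] (4,2)
    t=2.5675 [x] (3,2)
    t=3.6028 [x] (2,2)
    t=4.6380 [x] (1,2)
    t=5.1387 [y] (1,3)
    t=5.6733 [x] (0,3) — stop
  → r_1 = 5.6733
beam 2: φ=90°, α=255°
  cosα=-0.2588 sinα=-0.9659 | (6,1) | tMaxX 1.8546 tMaxY 0.6936 | tΔX 3.8637 tΔY 1.0353
    t=0.6936 [y] (6,0) — stop
  → r_2 = 0.6936
beam 3: φ=180°, α=345°
  cosα=0.9659 sinα=-0.2588 | (6,1) | tMaxX 0.5383 tMaxY 2.5887 | tΔX 1.0353 tΔY 3.8637
    t=0.5383 [x] (7,1) — stop
  → r_3 = 0.5383
beam 4: φ=270°, α=75°
  cosα=0.2588 sinα=0.9659 | (6,1) | tMaxX 2.0091 tMaxY 0.3416 | tΔX 3.8637 tΔY 1.0353
    t=0.3416 [y] (6,2)
    t=1.3769 [y] (6,3)
    t=2.0091 [x] (7,3) — stop
  → r_4 = 2.0091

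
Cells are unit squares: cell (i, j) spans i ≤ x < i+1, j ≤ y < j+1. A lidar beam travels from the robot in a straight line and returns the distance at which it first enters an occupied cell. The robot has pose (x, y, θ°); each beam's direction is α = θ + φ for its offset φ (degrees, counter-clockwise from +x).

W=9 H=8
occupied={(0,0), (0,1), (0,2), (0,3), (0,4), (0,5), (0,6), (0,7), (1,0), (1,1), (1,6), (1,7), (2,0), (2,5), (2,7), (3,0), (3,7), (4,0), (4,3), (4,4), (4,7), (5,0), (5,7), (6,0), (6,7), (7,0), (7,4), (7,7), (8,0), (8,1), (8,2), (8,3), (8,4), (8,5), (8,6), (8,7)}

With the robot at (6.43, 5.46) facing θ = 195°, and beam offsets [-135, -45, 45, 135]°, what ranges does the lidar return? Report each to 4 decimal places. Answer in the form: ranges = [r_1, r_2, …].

ranges = [1.7782, 3.0800, 5.1500, 0.9200]

beam 1: φ=-135°, α=60°
  dir = (cos 60°, sin 60°) = (0.5000, 0.8660); from cell (6,5)
  next x-line at t=1.1400, next y-line at t=0.6235; Δt_x=2.0000, Δt_y=1.1547
    y: enter (6,6) at t=0.6235
    x: enter (7,6) at t=1.1400
    y: enter (7,7) at t=1.7782 ← occupied
  → r_1 = 1.7782
beam 2: φ=-45°, α=150°
  dir = (cos 150°, sin 150°) = (-0.8660, 0.5000); from cell (6,5)
  next x-line at t=0.4965, next y-line at t=1.0800; Δt_x=1.1547, Δt_y=2.0000
    x: enter (5,5) at t=0.4965
    y: enter (5,6) at t=1.0800
    x: enter (4,6) at t=1.6512
    x: enter (3,6) at t=2.8059
    y: enter (3,7) at t=3.0800 ← occupied
  → r_2 = 3.0800
beam 3: φ=45°, α=240°
  dir = (cos 240°, sin 240°) = (-0.5000, -0.8660); from cell (6,5)
  next x-line at t=0.8600, next y-line at t=0.5312; Δt_x=2.0000, Δt_y=1.1547
    y: enter (6,4) at t=0.5312
    x: enter (5,4) at t=0.8600
    y: enter (5,3) at t=1.6859
    y: enter (5,2) at t=2.8406
    x: enter (4,2) at t=2.8600
    y: enter (4,1) at t=3.9953
    x: enter (3,1) at t=4.8600
    y: enter (3,0) at t=5.1500 ← occupied
  → r_3 = 5.1500
beam 4: φ=135°, α=330°
  dir = (cos 330°, sin 330°) = (0.8660, -0.5000); from cell (6,5)
  next x-line at t=0.6582, next y-line at t=0.9200; Δt_x=1.1547, Δt_y=2.0000
    x: enter (7,5) at t=0.6582
    y: enter (7,4) at t=0.9200 ← occupied
  → r_4 = 0.9200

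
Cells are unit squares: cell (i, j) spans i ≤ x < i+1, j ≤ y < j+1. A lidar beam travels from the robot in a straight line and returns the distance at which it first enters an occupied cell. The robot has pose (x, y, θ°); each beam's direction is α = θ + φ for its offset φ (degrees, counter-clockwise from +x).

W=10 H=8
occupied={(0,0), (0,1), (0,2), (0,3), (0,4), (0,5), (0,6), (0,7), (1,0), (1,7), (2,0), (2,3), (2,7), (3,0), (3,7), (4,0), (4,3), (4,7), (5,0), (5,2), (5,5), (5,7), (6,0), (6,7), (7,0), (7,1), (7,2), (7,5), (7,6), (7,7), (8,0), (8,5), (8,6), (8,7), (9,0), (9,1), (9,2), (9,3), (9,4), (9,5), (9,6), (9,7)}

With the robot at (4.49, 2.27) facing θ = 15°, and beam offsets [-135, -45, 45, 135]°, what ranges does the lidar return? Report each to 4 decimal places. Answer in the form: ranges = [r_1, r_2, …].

ranges = [1.4665, 2.5400, 0.8429, 1.7205]

beam 1: φ=-135°, α=240°
  direction (-0.5000, -0.8660); cell (4,2); t to first gridline: x 0.9800, y 0.3118 (then +2.0000 / +1.1547)
    (4,1) via y @ 0.3118
    (3,1) via x @ 0.9800
    (3,0) via y @ 1.4665  # hit
  → r_1 = 1.4665
beam 2: φ=-45°, α=330°
  direction (0.8660, -0.5000); cell (4,2); t to first gridline: x 0.5889, y 0.5400 (then +1.1547 / +2.0000)
    (4,1) via y @ 0.5400
    (5,1) via x @ 0.5889
    (6,1) via x @ 1.7436
    (6,0) via y @ 2.5400  # hit
  → r_2 = 2.5400
beam 3: φ=45°, α=60°
  direction (0.5000, 0.8660); cell (4,2); t to first gridline: x 1.0200, y 0.8429 (then +2.0000 / +1.1547)
    (4,3) via y @ 0.8429  # hit
  → r_3 = 0.8429
beam 4: φ=135°, α=150°
  direction (-0.8660, 0.5000); cell (4,2); t to first gridline: x 0.5658, y 1.4600 (then +1.1547 / +2.0000)
    (3,2) via x @ 0.5658
    (3,3) via y @ 1.4600
    (2,3) via x @ 1.7205  # hit
  → r_4 = 1.7205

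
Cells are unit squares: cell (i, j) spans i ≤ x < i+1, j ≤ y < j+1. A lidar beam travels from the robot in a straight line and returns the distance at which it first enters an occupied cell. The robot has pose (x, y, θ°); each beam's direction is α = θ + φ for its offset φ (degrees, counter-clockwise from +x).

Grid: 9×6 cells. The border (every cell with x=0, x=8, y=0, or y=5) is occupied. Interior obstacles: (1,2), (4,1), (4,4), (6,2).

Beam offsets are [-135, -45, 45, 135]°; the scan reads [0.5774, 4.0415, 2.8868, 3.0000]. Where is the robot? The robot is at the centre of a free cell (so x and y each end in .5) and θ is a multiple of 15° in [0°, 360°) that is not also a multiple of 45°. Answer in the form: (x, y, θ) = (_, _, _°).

(x, y, θ) = (4.5, 2.5, 75°)

Enumerate (i+0.5, j+0.5, θ) over the 24 free cells and 16 admissible headings. For each, cast all 4 beams and compare to the given ranges.
  (4.5, 2.5, 255°): beam 1 = 2.8868 ≠ 0.5774 ✗
  (3.5, 3.5, 255°): beam 1 = 1.7321 ≠ 0.5774 ✗
  (6.5, 3.5, 345°): beam 1 = 5.0000 ≠ 0.5774 ✗
  (7.5, 1.5, 30°): beam 1 = 0.5176 ≠ 0.5774 ✗
  …
  (4.5, 2.5, 75°): r_1=0.5774, r_2=4.0415, r_3=2.8868, r_4=3.0000 — all match ✓
Only this pose fits every beam.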